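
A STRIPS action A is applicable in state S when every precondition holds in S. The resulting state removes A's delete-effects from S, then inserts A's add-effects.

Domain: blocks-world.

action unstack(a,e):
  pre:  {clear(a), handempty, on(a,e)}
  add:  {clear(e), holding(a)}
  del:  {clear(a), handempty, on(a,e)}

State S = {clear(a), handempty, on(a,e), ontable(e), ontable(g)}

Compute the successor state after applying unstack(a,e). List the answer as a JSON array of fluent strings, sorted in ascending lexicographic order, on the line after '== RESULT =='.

Compute (S \ del) ∪ add:
  pre ⊆ S: {clear(a), handempty, on(a,e)} ⊆ S  — applicable
  S \ del = {ontable(e), ontable(g)}
  ∪ add   = {clear(e), holding(a), ontable(e), ontable(g)}

== RESULT ==
["clear(e)", "holding(a)", "ontable(e)", "ontable(g)"]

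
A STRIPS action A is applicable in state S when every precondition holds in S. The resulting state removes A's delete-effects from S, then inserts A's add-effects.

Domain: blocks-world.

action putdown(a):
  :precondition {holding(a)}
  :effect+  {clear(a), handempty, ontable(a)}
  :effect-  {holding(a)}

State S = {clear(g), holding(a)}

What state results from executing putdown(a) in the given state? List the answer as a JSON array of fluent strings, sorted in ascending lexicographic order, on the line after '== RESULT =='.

Compute (S \ del) ∪ add:
  pre ⊆ S: {holding(a)} ⊆ S  — applicable
  S \ del = {clear(g)}
  ∪ add   = {clear(a), clear(g), handempty, ontable(a)}

== RESULT ==
["clear(a)", "clear(g)", "handempty", "ontable(a)"]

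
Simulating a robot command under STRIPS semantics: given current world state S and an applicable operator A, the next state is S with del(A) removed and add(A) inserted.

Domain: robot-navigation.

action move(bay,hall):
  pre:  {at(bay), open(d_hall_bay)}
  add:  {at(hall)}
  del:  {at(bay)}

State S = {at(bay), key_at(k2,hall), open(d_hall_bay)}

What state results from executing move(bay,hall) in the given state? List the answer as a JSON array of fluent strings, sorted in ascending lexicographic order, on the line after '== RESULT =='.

Compute (S \ del) ∪ add:
  pre ⊆ S: {at(bay), open(d_hall_bay)} ⊆ S  — applicable
  S \ del = {key_at(k2,hall), open(d_hall_bay)}
  ∪ add   = {at(hall), key_at(k2,hall), open(d_hall_bay)}

== RESULT ==
["at(hall)", "key_at(k2,hall)", "open(d_hall_bay)"]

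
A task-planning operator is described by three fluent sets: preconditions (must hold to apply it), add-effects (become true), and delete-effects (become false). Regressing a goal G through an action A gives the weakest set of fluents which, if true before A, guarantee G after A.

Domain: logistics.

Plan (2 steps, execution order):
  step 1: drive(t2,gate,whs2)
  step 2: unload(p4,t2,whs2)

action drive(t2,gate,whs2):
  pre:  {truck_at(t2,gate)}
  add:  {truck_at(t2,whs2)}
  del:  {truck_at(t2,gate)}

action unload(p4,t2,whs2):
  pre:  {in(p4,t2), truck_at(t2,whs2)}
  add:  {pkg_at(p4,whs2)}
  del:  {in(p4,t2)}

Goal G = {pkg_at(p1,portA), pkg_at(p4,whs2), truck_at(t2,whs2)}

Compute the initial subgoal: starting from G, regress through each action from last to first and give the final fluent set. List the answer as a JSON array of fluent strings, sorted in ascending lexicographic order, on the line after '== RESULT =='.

Regress step by step:
  through step 2 (unload(p4,t2,whs2)): drop {pkg_at(p4,whs2)}, keep {pkg_at(p1,portA), truck_at(t2,whs2)}, require {in(p4,t2), truck_at(t2,whs2)}
    → {in(p4,t2), pkg_at(p1,portA), truck_at(t2,whs2)}
  through step 1 (drive(t2,gate,whs2)): drop {truck_at(t2,whs2)}, keep {in(p4,t2), pkg_at(p1,portA)}, require {truck_at(t2,gate)}
    → {in(p4,t2), pkg_at(p1,portA), truck_at(t2,gate)}

== RESULT ==
["in(p4,t2)", "pkg_at(p1,portA)", "truck_at(t2,gate)"]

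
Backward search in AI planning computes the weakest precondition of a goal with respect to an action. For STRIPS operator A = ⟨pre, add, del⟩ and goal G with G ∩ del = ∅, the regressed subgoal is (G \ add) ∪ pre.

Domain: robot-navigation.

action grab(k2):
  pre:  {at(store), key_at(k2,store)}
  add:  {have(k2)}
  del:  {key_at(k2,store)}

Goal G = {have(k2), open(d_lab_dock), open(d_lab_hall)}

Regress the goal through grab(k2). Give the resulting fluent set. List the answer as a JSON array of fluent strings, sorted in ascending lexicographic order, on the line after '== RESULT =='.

Compute (G \ add) ∪ pre:
  G ∩ del = {}  (empty — regression defined)
  G \ add = {have(k2), open(d_lab_dock), open(d_lab_hall)} \ {have(k2)} = {open(d_lab_dock), open(d_lab_hall)}
  ∪ pre   = {open(d_lab_dock), open(d_lab_hall)} ∪ {at(store), key_at(k2,store)}
          = {at(store), key_at(k2,store), open(d_lab_dock), open(d_lab_hall)}

== RESULT ==
["at(store)", "key_at(k2,store)", "open(d_lab_dock)", "open(d_lab_hall)"]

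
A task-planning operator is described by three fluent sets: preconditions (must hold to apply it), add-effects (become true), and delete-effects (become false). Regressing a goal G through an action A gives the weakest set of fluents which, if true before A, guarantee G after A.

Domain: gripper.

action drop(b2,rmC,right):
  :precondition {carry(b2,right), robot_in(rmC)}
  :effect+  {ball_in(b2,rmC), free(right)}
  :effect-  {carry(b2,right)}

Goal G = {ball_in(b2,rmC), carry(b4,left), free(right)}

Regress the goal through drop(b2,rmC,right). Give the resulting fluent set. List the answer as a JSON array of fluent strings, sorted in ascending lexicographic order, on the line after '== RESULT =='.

Compute (G \ add) ∪ pre:
  G ∩ del = {}  (empty — regression defined)
  G \ add = {ball_in(b2,rmC), carry(b4,left), free(right)} \ {ball_in(b2,rmC), free(right)} = {carry(b4,left)}
  ∪ pre   = {carry(b4,left)} ∪ {carry(b2,right), robot_in(rmC)}
          = {carry(b2,right), carry(b4,left), robot_in(rmC)}

== RESULT ==
["carry(b2,right)", "carry(b4,left)", "robot_in(rmC)"]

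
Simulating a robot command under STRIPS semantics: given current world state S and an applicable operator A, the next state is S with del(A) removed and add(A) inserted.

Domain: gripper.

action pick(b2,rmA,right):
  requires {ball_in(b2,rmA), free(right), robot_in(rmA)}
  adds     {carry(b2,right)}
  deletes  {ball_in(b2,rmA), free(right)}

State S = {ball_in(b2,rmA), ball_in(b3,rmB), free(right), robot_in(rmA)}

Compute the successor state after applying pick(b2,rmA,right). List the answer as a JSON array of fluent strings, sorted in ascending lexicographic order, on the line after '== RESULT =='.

Progress:
  pre ⊆ S: {ball_in(b2,rmA), free(right), robot_in(rmA)} ⊆ S  — applicable
  S \ del = {ball_in(b3,rmB), robot_in(rmA)}
  ∪ add   = {ball_in(b3,rmB), carry(b2,right), robot_in(rmA)}

== RESULT ==
["ball_in(b3,rmB)", "carry(b2,right)", "robot_in(rmA)"]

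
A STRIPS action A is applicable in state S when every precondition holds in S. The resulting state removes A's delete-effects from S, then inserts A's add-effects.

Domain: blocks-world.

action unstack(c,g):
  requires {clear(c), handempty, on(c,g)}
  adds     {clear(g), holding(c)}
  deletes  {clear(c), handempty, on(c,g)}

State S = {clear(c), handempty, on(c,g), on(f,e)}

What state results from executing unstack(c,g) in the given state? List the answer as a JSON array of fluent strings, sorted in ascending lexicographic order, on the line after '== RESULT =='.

Compute (S \ del) ∪ add:
  pre ⊆ S: {clear(c), handempty, on(c,g)} ⊆ S  — applicable
  S \ del = {on(f,e)}
  ∪ add   = {clear(g), holding(c), on(f,e)}

== RESULT ==
["clear(g)", "holding(c)", "on(f,e)"]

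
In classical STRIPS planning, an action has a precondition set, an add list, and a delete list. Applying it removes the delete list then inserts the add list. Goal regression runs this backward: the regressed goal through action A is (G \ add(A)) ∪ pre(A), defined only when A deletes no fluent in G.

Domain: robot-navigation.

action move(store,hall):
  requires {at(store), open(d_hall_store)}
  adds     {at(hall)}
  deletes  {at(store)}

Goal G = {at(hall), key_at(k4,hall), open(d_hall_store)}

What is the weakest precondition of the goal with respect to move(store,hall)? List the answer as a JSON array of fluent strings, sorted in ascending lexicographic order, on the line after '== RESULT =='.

Compute (G \ add) ∪ pre:
  G ∩ del = {}  (empty — regression defined)
  G \ add = {at(hall), key_at(k4,hall), open(d_hall_store)} \ {at(hall)} = {key_at(k4,hall), open(d_hall_store)}
  ∪ pre   = {key_at(k4,hall), open(d_hall_store)} ∪ {at(store), open(d_hall_store)}
          = {at(store), key_at(k4,hall), open(d_hall_store)}

== RESULT ==
["at(store)", "key_at(k4,hall)", "open(d_hall_store)"]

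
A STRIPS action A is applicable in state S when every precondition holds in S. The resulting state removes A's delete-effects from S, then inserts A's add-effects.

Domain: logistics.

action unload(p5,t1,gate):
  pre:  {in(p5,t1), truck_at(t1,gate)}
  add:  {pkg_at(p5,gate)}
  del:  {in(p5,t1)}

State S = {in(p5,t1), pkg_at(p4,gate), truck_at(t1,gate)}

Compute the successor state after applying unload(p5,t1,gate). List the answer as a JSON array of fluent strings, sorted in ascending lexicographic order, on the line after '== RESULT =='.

Progress:
  pre ⊆ S: {in(p5,t1), truck_at(t1,gate)} ⊆ S  — applicable
  S \ del = {pkg_at(p4,gate), truck_at(t1,gate)}
  ∪ add   = {pkg_at(p4,gate), pkg_at(p5,gate), truck_at(t1,gate)}

== RESULT ==
["pkg_at(p4,gate)", "pkg_at(p5,gate)", "truck_at(t1,gate)"]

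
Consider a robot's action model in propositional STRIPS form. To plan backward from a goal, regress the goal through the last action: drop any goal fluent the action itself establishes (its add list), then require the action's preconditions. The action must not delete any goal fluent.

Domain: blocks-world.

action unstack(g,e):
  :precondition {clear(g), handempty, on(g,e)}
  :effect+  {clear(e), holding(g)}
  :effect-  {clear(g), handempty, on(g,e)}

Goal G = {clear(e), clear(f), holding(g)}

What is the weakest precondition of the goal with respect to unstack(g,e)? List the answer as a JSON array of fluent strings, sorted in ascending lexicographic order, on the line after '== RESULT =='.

Compute (G \ add) ∪ pre:
  G ∩ del = {}  (empty — regression defined)
  G \ add = {clear(e), clear(f), holding(g)} \ {clear(e), holding(g)} = {clear(f)}
  ∪ pre   = {clear(f)} ∪ {clear(g), handempty, on(g,e)}
          = {clear(f), clear(g), handempty, on(g,e)}

== RESULT ==
["clear(f)", "clear(g)", "handempty", "on(g,e)"]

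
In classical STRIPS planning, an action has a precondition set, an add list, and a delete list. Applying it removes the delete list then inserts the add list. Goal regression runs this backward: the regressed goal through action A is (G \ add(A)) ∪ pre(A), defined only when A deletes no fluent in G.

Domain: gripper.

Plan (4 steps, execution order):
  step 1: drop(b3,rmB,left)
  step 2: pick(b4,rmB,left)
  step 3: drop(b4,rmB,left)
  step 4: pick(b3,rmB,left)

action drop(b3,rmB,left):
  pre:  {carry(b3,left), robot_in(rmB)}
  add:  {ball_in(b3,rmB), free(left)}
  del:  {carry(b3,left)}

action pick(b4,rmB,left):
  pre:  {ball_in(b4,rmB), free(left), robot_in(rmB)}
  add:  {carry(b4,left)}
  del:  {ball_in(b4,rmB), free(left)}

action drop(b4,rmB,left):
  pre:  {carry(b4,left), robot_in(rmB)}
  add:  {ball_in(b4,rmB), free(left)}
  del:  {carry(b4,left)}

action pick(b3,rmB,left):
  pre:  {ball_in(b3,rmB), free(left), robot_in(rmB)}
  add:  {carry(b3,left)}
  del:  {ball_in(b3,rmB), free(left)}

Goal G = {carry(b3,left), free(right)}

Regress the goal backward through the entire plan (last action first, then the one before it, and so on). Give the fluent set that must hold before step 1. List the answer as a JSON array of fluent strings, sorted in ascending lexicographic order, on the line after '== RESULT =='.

Regress step by step:
  through step 4 (pick(b3,rmB,left)): drop {carry(b3,left)}, keep {free(right)}, require {ball_in(b3,rmB), free(left), robot_in(rmB)}
    → {ball_in(b3,rmB), free(left), free(right), robot_in(rmB)}
  through step 3 (drop(b4,rmB,left)): drop {free(left)}, keep {ball_in(b3,rmB), free(right), robot_in(rmB)}, require {carry(b4,left), robot_in(rmB)}
    → {ball_in(b3,rmB), carry(b4,left), free(right), robot_in(rmB)}
  through step 2 (pick(b4,rmB,left)): drop {carry(b4,left)}, keep {ball_in(b3,rmB), free(right), robot_in(rmB)}, require {ball_in(b4,rmB), free(left), robot_in(rmB)}
    → {ball_in(b3,rmB), ball_in(b4,rmB), free(left), free(right), robot_in(rmB)}
  through step 1 (drop(b3,rmB,left)): drop {ball_in(b3,rmB), free(left)}, keep {ball_in(b4,rmB), free(right), robot_in(rmB)}, require {carry(b3,left), robot_in(rmB)}
    → {ball_in(b4,rmB), carry(b3,left), free(right), robot_in(rmB)}

== RESULT ==
["ball_in(b4,rmB)", "carry(b3,left)", "free(right)", "robot_in(rmB)"]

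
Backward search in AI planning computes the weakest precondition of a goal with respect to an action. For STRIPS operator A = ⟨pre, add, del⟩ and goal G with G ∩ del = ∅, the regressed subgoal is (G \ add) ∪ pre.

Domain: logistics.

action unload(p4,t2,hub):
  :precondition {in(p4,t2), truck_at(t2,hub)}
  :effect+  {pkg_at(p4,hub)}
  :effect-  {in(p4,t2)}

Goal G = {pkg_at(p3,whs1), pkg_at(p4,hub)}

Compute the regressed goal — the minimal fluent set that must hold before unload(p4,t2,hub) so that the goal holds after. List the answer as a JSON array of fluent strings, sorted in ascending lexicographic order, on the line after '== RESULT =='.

Regress:
  G ∩ del = {}  (empty — regression defined)
  G \ add = {pkg_at(p3,whs1), pkg_at(p4,hub)} \ {pkg_at(p4,hub)} = {pkg_at(p3,whs1)}
  ∪ pre   = {pkg_at(p3,whs1)} ∪ {in(p4,t2), truck_at(t2,hub)}
          = {in(p4,t2), pkg_at(p3,whs1), truck_at(t2,hub)}

== RESULT ==
["in(p4,t2)", "pkg_at(p3,whs1)", "truck_at(t2,hub)"]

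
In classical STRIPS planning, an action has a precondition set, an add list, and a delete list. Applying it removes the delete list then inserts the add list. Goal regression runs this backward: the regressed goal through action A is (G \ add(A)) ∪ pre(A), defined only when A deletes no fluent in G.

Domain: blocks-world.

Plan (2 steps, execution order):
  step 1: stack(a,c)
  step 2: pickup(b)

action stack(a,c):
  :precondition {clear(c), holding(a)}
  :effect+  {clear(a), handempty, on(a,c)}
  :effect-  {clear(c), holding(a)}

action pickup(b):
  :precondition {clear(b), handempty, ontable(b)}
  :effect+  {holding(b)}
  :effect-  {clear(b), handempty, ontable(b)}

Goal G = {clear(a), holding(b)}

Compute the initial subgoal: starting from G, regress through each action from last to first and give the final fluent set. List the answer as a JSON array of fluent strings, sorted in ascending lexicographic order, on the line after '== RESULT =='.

Work backward from the goal:
  through step 2 (pickup(b)): drop {holding(b)}, keep {clear(a)}, require {clear(b), handempty, ontable(b)}
    → {clear(a), clear(b), handempty, ontable(b)}
  through step 1 (stack(a,c)): drop {clear(a), handempty}, keep {clear(b), ontable(b)}, require {clear(c), holding(a)}
    → {clear(b), clear(c), holding(a), ontable(b)}

== RESULT ==
["clear(b)", "clear(c)", "holding(a)", "ontable(b)"]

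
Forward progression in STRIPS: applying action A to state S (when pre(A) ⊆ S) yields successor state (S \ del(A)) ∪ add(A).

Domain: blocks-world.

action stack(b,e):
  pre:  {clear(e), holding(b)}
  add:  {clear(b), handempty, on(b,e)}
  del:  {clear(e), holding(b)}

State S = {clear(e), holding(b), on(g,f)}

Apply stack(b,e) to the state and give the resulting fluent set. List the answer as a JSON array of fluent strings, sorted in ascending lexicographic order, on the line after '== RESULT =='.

Progress:
  pre ⊆ S: {clear(e), holding(b)} ⊆ S  — applicable
  S \ del = {on(g,f)}
  ∪ add   = {clear(b), handempty, on(b,e), on(g,f)}

== RESULT ==
["clear(b)", "handempty", "on(b,e)", "on(g,f)"]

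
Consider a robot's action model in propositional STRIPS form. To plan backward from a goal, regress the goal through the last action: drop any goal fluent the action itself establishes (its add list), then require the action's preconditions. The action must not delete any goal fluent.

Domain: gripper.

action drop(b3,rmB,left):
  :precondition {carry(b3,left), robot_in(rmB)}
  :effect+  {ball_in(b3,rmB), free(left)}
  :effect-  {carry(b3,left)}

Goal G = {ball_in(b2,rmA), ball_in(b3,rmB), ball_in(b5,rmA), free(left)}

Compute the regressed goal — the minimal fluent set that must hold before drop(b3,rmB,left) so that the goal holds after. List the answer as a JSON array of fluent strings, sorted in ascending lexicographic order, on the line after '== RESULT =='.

Compute (G \ add) ∪ pre:
  G ∩ del = {}  (empty — regression defined)
  G \ add = {ball_in(b2,rmA), ball_in(b3,rmB), ball_in(b5,rmA), free(left)} \ {ball_in(b3,rmB), free(left)} = {ball_in(b2,rmA), ball_in(b5,rmA)}
  ∪ pre   = {ball_in(b2,rmA), ball_in(b5,rmA)} ∪ {carry(b3,left), robot_in(rmB)}
          = {ball_in(b2,rmA), ball_in(b5,rmA), carry(b3,left), robot_in(rmB)}

== RESULT ==
["ball_in(b2,rmA)", "ball_in(b5,rmA)", "carry(b3,left)", "robot_in(rmB)"]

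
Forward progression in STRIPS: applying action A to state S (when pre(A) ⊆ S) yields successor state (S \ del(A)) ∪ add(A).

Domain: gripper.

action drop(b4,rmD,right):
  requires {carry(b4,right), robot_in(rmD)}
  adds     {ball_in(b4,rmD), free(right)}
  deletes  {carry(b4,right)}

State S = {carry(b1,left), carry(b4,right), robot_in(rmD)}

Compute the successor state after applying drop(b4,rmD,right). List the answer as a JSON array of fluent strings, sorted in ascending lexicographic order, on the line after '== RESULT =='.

Progress:
  pre ⊆ S: {carry(b4,right), robot_in(rmD)} ⊆ S  — applicable
  S \ del = {carry(b1,left), robot_in(rmD)}
  ∪ add   = {ball_in(b4,rmD), carry(b1,left), free(right), robot_in(rmD)}

== RESULT ==
["ball_in(b4,rmD)", "carry(b1,left)", "free(right)", "robot_in(rmD)"]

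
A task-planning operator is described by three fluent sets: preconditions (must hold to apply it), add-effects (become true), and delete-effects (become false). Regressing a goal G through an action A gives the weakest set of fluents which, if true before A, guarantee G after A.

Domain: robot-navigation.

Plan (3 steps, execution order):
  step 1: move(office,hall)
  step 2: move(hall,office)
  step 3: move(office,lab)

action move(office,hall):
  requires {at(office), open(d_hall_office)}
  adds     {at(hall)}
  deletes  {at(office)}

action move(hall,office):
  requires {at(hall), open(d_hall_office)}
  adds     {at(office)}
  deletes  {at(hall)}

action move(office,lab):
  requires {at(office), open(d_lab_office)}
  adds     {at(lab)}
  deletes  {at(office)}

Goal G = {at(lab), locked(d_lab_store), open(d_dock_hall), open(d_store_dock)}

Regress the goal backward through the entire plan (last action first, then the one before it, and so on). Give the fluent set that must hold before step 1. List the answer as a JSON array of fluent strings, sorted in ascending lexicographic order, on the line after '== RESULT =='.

Work backward from the goal:
  through step 3 (move(office,lab)): drop {at(lab)}, keep {locked(d_lab_store), open(d_dock_hall), open(d_store_dock)}, require {at(office), open(d_lab_office)}
    → {at(office), locked(d_lab_store), open(d_dock_hall), open(d_lab_office), open(d_store_dock)}
  through step 2 (move(hall,office)): drop {at(office)}, keep {locked(d_lab_store), open(d_dock_hall), open(d_lab_office), open(d_store_dock)}, require {at(hall), open(d_hall_office)}
    → {at(hall), locked(d_lab_store), open(d_dock_hall), open(d_hall_office), open(d_lab_office), open(d_store_dock)}
  through step 1 (move(office,hall)): drop {at(hall)}, keep {locked(d_lab_store), open(d_dock_hall), open(d_hall_office), open(d_lab_office), open(d_store_dock)}, require {at(office), open(d_hall_office)}
    → {at(office), locked(d_lab_store), open(d_dock_hall), open(d_hall_office), open(d_lab_office), open(d_store_dock)}

== RESULT ==
["at(office)", "locked(d_lab_store)", "open(d_dock_hall)", "open(d_hall_office)", "open(d_lab_office)", "open(d_store_dock)"]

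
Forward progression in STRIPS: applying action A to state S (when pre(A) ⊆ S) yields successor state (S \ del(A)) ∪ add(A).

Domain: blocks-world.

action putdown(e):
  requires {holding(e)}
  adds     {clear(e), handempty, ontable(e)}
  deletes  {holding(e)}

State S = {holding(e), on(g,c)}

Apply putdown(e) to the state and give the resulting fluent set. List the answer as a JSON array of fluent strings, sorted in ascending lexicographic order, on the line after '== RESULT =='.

Progress:
  pre ⊆ S: {holding(e)} ⊆ S  — applicable
  S \ del = {on(g,c)}
  ∪ add   = {clear(e), handempty, on(g,c), ontable(e)}

== RESULT ==
["clear(e)", "handempty", "on(g,c)", "ontable(e)"]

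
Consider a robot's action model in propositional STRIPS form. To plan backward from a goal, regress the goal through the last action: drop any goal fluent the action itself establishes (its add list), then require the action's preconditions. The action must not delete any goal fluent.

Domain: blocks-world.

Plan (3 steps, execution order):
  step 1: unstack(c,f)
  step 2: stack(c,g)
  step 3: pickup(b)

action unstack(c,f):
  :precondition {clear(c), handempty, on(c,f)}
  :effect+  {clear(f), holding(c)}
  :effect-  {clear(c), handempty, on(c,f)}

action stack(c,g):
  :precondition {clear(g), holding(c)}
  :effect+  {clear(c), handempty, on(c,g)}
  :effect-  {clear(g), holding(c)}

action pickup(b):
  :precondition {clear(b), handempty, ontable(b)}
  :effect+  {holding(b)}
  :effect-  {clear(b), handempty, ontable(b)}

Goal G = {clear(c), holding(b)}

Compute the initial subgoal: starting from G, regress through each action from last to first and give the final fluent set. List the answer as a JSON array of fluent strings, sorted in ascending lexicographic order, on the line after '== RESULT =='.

Regress step by step:
  through step 3 (pickup(b)): drop {holding(b)}, keep {clear(c)}, require {clear(b), handempty, ontable(b)}
    → {clear(b), clear(c), handempty, ontable(b)}
  through step 2 (stack(c,g)): drop {clear(c), handempty}, keep {clear(b), ontable(b)}, require {clear(g), holding(c)}
    → {clear(b), clear(g), holding(c), ontable(b)}
  through step 1 (unstack(c,f)): drop {holding(c)}, keep {clear(b), clear(g), ontable(b)}, require {clear(c), handempty, on(c,f)}
    → {clear(b), clear(c), clear(g), handempty, on(c,f), ontable(b)}

== RESULT ==
["clear(b)", "clear(c)", "clear(g)", "handempty", "on(c,f)", "ontable(b)"]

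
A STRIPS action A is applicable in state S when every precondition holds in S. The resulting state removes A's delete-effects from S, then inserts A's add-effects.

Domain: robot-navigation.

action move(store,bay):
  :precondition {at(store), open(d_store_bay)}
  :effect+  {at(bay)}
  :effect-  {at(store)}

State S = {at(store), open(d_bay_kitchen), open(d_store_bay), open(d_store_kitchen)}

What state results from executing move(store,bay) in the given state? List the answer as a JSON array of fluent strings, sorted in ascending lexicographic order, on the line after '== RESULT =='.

Compute (S \ del) ∪ add:
  pre ⊆ S: {at(store), open(d_store_bay)} ⊆ S  — applicable
  S \ del = {open(d_bay_kitchen), open(d_store_bay), open(d_store_kitchen)}
  ∪ add   = {at(bay), open(d_bay_kitchen), open(d_store_bay), open(d_store_kitchen)}

== RESULT ==
["at(bay)", "open(d_bay_kitchen)", "open(d_store_bay)", "open(d_store_kitchen)"]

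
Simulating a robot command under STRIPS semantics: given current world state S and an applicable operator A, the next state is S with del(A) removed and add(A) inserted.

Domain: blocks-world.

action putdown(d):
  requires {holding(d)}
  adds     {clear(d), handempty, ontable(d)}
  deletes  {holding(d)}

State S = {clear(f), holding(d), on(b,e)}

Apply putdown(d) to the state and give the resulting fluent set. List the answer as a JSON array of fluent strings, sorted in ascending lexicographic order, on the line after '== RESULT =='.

Progress:
  pre ⊆ S: {holding(d)} ⊆ S  — applicable
  S \ del = {clear(f), on(b,e)}
  ∪ add   = {clear(d), clear(f), handempty, on(b,e), ontable(d)}

== RESULT ==
["clear(d)", "clear(f)", "handempty", "on(b,e)", "ontable(d)"]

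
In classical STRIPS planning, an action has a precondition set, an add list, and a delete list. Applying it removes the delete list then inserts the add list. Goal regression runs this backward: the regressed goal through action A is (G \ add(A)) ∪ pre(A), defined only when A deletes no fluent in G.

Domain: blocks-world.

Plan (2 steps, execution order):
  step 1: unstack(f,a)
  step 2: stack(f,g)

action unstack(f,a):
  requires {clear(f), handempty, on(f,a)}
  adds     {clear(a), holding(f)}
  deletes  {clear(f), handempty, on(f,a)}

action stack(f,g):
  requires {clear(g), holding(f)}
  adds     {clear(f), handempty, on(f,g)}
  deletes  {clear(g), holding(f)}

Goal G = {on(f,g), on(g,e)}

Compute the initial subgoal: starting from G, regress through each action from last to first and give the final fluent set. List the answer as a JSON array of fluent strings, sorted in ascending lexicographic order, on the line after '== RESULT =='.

Work backward from the goal:
  through step 2 (stack(f,g)): drop {on(f,g)}, keep {on(g,e)}, require {clear(g), holding(f)}
    → {clear(g), holding(f), on(g,e)}
  through step 1 (unstack(f,a)): drop {holding(f)}, keep {clear(g), on(g,e)}, require {clear(f), handempty, on(f,a)}
    → {clear(f), clear(g), handempty, on(f,a), on(g,e)}

== RESULT ==
["clear(f)", "clear(g)", "handempty", "on(f,a)", "on(g,e)"]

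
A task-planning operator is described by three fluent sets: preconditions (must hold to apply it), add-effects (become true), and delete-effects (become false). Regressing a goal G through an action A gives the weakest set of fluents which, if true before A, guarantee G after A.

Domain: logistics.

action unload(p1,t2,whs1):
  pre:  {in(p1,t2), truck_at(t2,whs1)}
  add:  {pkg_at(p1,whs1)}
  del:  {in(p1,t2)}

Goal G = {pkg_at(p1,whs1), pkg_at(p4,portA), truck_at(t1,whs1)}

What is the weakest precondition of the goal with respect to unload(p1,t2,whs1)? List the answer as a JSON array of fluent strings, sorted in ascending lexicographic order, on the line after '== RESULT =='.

Compute (G \ add) ∪ pre:
  G ∩ del = {}  (empty — regression defined)
  G \ add = {pkg_at(p1,whs1), pkg_at(p4,portA), truck_at(t1,whs1)} \ {pkg_at(p1,whs1)} = {pkg_at(p4,portA), truck_at(t1,whs1)}
  ∪ pre   = {pkg_at(p4,portA), truck_at(t1,whs1)} ∪ {in(p1,t2), truck_at(t2,whs1)}
          = {in(p1,t2), pkg_at(p4,portA), truck_at(t1,whs1), truck_at(t2,whs1)}

== RESULT ==
["in(p1,t2)", "pkg_at(p4,portA)", "truck_at(t1,whs1)", "truck_at(t2,whs1)"]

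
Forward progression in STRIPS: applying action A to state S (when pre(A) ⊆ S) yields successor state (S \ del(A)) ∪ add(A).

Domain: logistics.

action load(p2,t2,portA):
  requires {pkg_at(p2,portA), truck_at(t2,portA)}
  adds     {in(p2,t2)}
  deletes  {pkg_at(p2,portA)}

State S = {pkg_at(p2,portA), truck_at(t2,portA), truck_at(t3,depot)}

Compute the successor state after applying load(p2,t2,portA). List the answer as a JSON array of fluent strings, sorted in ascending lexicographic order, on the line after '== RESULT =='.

Compute (S \ del) ∪ add:
  pre ⊆ S: {pkg_at(p2,portA), truck_at(t2,portA)} ⊆ S  — applicable
  S \ del = {truck_at(t2,portA), truck_at(t3,depot)}
  ∪ add   = {in(p2,t2), truck_at(t2,portA), truck_at(t3,depot)}

== RESULT ==
["in(p2,t2)", "truck_at(t2,portA)", "truck_at(t3,depot)"]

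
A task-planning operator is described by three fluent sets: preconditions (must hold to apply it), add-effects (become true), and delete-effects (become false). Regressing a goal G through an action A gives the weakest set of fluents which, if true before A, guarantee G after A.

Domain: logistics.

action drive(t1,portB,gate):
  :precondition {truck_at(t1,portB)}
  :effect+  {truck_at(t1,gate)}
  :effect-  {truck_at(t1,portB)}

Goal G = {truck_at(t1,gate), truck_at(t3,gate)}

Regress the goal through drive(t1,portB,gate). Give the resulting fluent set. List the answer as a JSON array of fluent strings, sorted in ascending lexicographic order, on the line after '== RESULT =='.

Regress:
  G ∩ del = {}  (empty — regression defined)
  G \ add = {truck_at(t1,gate), truck_at(t3,gate)} \ {truck_at(t1,gate)} = {truck_at(t3,gate)}
  ∪ pre   = {truck_at(t3,gate)} ∪ {truck_at(t1,portB)}
          = {truck_at(t1,portB), truck_at(t3,gate)}

== RESULT ==
["truck_at(t1,portB)", "truck_at(t3,gate)"]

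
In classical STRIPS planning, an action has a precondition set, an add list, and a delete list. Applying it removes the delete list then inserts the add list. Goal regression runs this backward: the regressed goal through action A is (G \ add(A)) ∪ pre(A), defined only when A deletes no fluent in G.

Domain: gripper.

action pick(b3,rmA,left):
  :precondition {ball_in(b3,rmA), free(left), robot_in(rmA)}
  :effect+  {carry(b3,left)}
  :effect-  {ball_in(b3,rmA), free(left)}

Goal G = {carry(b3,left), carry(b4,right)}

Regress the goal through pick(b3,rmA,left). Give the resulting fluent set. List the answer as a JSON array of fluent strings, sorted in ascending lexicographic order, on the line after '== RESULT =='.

Regress:
  G ∩ del = {}  (empty — regression defined)
  G \ add = {carry(b3,left), carry(b4,right)} \ {carry(b3,left)} = {carry(b4,right)}
  ∪ pre   = {carry(b4,right)} ∪ {ball_in(b3,rmA), free(left), robot_in(rmA)}
          = {ball_in(b3,rmA), carry(b4,right), free(left), robot_in(rmA)}

== RESULT ==
["ball_in(b3,rmA)", "carry(b4,right)", "free(left)", "robot_in(rmA)"]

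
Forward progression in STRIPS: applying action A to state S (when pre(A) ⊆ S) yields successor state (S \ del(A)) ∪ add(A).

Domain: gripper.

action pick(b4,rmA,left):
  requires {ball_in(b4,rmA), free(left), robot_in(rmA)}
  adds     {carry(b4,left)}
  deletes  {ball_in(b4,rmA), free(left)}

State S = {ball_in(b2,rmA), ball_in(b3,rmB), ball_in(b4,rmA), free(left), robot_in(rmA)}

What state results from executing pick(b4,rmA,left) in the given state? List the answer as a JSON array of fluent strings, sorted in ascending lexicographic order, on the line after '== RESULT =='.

Compute (S \ del) ∪ add:
  pre ⊆ S: {ball_in(b4,rmA), free(left), robot_in(rmA)} ⊆ S  — applicable
  S \ del = {ball_in(b2,rmA), ball_in(b3,rmB), robot_in(rmA)}
  ∪ add   = {ball_in(b2,rmA), ball_in(b3,rmB), carry(b4,left), robot_in(rmA)}

== RESULT ==
["ball_in(b2,rmA)", "ball_in(b3,rmB)", "carry(b4,left)", "robot_in(rmA)"]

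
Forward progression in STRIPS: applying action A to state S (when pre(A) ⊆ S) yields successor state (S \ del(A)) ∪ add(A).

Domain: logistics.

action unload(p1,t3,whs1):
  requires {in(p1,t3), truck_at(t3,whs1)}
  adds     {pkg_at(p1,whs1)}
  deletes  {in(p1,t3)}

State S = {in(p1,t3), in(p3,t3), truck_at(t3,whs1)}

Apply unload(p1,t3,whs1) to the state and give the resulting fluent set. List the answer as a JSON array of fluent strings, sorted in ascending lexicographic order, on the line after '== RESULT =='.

Compute (S \ del) ∪ add:
  pre ⊆ S: {in(p1,t3), truck_at(t3,whs1)} ⊆ S  — applicable
  S \ del = {in(p3,t3), truck_at(t3,whs1)}
  ∪ add   = {in(p3,t3), pkg_at(p1,whs1), truck_at(t3,whs1)}

== RESULT ==
["in(p3,t3)", "pkg_at(p1,whs1)", "truck_at(t3,whs1)"]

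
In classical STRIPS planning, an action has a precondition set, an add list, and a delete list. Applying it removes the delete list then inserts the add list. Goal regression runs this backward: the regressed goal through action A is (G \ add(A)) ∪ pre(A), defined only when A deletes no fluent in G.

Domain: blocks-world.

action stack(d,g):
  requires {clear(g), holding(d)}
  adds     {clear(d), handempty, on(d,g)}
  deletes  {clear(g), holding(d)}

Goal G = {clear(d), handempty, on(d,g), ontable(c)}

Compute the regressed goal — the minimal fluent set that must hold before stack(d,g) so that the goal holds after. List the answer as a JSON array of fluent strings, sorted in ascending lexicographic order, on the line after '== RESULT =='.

Regress:
  G ∩ del = {}  (empty — regression defined)
  G \ add = {clear(d), handempty, on(d,g), ontable(c)} \ {clear(d), handempty, on(d,g)} = {ontable(c)}
  ∪ pre   = {ontable(c)} ∪ {clear(g), holding(d)}
          = {clear(g), holding(d), ontable(c)}

== RESULT ==
["clear(g)", "holding(d)", "ontable(c)"]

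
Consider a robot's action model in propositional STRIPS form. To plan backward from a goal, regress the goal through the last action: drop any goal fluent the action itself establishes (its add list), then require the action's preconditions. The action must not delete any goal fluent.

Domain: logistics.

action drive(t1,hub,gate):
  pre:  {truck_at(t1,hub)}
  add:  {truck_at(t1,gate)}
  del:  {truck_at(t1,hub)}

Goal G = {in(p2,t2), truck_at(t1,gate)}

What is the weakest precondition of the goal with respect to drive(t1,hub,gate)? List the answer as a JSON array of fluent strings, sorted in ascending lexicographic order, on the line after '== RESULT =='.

Compute (G \ add) ∪ pre:
  G ∩ del = {}  (empty — regression defined)
  G \ add = {in(p2,t2), truck_at(t1,gate)} \ {truck_at(t1,gate)} = {in(p2,t2)}
  ∪ pre   = {in(p2,t2)} ∪ {truck_at(t1,hub)}
          = {in(p2,t2), truck_at(t1,hub)}

== RESULT ==
["in(p2,t2)", "truck_at(t1,hub)"]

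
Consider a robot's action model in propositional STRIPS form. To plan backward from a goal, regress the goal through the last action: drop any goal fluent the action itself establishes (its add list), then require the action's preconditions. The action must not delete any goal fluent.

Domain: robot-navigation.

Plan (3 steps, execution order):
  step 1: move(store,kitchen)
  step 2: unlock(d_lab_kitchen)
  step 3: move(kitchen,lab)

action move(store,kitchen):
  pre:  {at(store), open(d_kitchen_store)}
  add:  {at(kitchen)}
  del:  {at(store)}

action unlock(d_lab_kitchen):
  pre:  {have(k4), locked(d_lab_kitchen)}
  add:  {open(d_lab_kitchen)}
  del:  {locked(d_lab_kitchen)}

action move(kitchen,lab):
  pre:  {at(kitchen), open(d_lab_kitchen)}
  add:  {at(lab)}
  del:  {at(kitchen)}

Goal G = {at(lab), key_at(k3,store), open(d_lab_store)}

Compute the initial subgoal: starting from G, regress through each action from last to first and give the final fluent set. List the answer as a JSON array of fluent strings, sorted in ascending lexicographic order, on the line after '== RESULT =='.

Regress step by step:
  through step 3 (move(kitchen,lab)): drop {at(lab)}, keep {key_at(k3,store), open(d_lab_store)}, require {at(kitchen), open(d_lab_kitchen)}
    → {at(kitchen), key_at(k3,store), open(d_lab_kitchen), open(d_lab_store)}
  through step 2 (unlock(d_lab_kitchen)): drop {open(d_lab_kitchen)}, keep {at(kitchen), key_at(k3,store), open(d_lab_store)}, require {have(k4), locked(d_lab_kitchen)}
    → {at(kitchen), have(k4), key_at(k3,store), locked(d_lab_kitchen), open(d_lab_store)}
  through step 1 (move(store,kitchen)): drop {at(kitchen)}, keep {have(k4), key_at(k3,store), locked(d_lab_kitchen), open(d_lab_store)}, require {at(store), open(d_kitchen_store)}
    → {at(store), have(k4), key_at(k3,store), locked(d_lab_kitchen), open(d_kitchen_store), open(d_lab_store)}

== RESULT ==
["at(store)", "have(k4)", "key_at(k3,store)", "locked(d_lab_kitchen)", "open(d_kitchen_store)", "open(d_lab_store)"]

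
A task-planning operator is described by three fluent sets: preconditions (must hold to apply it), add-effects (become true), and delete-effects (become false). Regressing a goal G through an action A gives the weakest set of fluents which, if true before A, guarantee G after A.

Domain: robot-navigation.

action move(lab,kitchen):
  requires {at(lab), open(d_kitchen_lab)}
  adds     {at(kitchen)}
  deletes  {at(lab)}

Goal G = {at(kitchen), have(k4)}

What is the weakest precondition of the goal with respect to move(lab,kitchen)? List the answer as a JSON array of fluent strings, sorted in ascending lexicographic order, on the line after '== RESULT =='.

Regress:
  G ∩ del = {}  (empty — regression defined)
  G \ add = {at(kitchen), have(k4)} \ {at(kitchen)} = {have(k4)}
  ∪ pre   = {have(k4)} ∪ {at(lab), open(d_kitchen_lab)}
          = {at(lab), have(k4), open(d_kitchen_lab)}

== RESULT ==
["at(lab)", "have(k4)", "open(d_kitchen_lab)"]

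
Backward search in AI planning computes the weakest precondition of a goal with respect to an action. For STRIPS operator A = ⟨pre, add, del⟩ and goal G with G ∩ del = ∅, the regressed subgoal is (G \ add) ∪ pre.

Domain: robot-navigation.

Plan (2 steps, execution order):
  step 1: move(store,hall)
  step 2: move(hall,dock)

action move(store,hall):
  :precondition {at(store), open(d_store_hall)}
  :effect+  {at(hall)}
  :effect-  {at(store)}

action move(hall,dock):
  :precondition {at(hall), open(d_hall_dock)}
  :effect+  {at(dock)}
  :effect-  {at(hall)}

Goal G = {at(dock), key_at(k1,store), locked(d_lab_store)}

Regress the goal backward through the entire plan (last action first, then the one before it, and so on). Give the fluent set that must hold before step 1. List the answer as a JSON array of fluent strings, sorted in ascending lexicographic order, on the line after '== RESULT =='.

Work backward from the goal:
  through step 2 (move(hall,dock)): drop {at(dock)}, keep {key_at(k1,store), locked(d_lab_store)}, require {at(hall), open(d_hall_dock)}
    → {at(hall), key_at(k1,store), locked(d_lab_store), open(d_hall_dock)}
  through step 1 (move(store,hall)): drop {at(hall)}, keep {key_at(k1,store), locked(d_lab_store), open(d_hall_dock)}, require {at(store), open(d_store_hall)}
    → {at(store), key_at(k1,store), locked(d_lab_store), open(d_hall_dock), open(d_store_hall)}

== RESULT ==
["at(store)", "key_at(k1,store)", "locked(d_lab_store)", "open(d_hall_dock)", "open(d_store_hall)"]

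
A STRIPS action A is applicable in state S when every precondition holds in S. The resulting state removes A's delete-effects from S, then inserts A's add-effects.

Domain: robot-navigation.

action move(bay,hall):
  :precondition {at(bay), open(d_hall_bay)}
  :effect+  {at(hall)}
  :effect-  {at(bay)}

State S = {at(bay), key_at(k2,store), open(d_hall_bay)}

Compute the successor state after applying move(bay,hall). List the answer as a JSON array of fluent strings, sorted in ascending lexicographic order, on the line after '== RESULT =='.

Compute (S \ del) ∪ add:
  pre ⊆ S: {at(bay), open(d_hall_bay)} ⊆ S  — applicable
  S \ del = {key_at(k2,store), open(d_hall_bay)}
  ∪ add   = {at(hall), key_at(k2,store), open(d_hall_bay)}

== RESULT ==
["at(hall)", "key_at(k2,store)", "open(d_hall_bay)"]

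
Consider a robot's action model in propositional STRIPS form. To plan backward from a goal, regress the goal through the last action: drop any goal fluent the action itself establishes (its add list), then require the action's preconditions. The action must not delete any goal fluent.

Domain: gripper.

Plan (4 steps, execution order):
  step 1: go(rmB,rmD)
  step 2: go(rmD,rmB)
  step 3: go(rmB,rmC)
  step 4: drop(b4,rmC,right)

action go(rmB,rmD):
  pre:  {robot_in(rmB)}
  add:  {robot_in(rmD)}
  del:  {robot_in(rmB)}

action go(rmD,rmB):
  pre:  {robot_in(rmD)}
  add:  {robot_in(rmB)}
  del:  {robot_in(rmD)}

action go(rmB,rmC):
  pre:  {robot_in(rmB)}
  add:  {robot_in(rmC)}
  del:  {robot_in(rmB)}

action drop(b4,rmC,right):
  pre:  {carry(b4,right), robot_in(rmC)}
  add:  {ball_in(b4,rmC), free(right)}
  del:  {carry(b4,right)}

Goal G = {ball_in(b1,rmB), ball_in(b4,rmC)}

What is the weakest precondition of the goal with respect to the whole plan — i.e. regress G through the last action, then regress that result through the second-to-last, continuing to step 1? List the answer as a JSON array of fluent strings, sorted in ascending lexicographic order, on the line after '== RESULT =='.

Regress step by step:
  through step 4 (drop(b4,rmC,right)): drop {ball_in(b4,rmC)}, keep {ball_in(b1,rmB)}, require {carry(b4,right), robot_in(rmC)}
    → {ball_in(b1,rmB), carry(b4,right), robot_in(rmC)}
  through step 3 (go(rmB,rmC)): drop {robot_in(rmC)}, keep {ball_in(b1,rmB), carry(b4,right)}, require {robot_in(rmB)}
    → {ball_in(b1,rmB), carry(b4,right), robot_in(rmB)}
  through step 2 (go(rmD,rmB)): drop {robot_in(rmB)}, keep {ball_in(b1,rmB), carry(b4,right)}, require {robot_in(rmD)}
    → {ball_in(b1,rmB), carry(b4,right), robot_in(rmD)}
  through step 1 (go(rmB,rmD)): drop {robot_in(rmD)}, keep {ball_in(b1,rmB), carry(b4,right)}, require {robot_in(rmB)}
    → {ball_in(b1,rmB), carry(b4,right), robot_in(rmB)}

== RESULT ==
["ball_in(b1,rmB)", "carry(b4,right)", "robot_in(rmB)"]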